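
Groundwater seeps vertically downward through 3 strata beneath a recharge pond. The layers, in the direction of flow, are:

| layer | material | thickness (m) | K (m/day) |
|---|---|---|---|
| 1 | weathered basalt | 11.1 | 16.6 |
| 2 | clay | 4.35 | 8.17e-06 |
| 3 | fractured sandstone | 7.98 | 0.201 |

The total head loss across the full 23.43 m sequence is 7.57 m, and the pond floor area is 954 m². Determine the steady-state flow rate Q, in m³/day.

0.0136

Flow is perpendicular to layering, so the layers act in series and the equivalent K is the thickness-weighted harmonic mean.
Total thickness L = 11.1 + 4.35 + 7.98 = 23.43 m.
Σ(b_i/K_i) = 11.1/16.6 + 4.35/8.17e-06 + 7.98/0.201 = 5.325e+05 d.
K_eq = L / Σ(b_i/K_i) = 23.43 / 5.325e+05 = 4.400e-05 m/day.
Q = K_eq · A · (Δh/L) = 4.400e-05 × 954 × (7.57/23.43) = 0.01356 m³/day.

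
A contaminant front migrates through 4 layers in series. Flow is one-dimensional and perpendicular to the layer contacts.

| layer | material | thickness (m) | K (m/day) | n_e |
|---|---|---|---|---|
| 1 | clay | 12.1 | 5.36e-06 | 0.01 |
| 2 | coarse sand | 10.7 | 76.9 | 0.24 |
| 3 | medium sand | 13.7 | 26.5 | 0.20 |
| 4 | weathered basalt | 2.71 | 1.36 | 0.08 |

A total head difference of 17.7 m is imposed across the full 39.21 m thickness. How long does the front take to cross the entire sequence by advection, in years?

1970

With flow normal to the layers, continuity requires the same specific discharge q through every layer.
Σ(b_i/K_i) = 12.1/5.36e-06 + 10.7/76.9 + 13.7/26.5 + 2.71/1.36 = 2.257e+06 d.
q = Δh / Σ(b_i/K_i) = 17.7 / 2.257e+06 = 7.841e-06 m/day.
In each layer the seepage velocity is v_i = q/n_i, so the layer transit time is t_i = b_i·n_i / q:
  layer 1 (clay): t_1 = 12.1 × 0.01 / 7.841e-06 = 15432 d
  layer 2 (coarse sand): t_2 = 10.7 × 0.24 / 7.841e-06 = 3.275e+05 d
  layer 3 (medium sand): t_3 = 13.7 × 0.20 / 7.841e-06 = 3.495e+05 d
  layer 4 (weathered basalt): t_4 = 2.71 × 0.08 / 7.841e-06 = 27651 d
Total t = Σ t_i = 7.201e+05 days = 1971 years.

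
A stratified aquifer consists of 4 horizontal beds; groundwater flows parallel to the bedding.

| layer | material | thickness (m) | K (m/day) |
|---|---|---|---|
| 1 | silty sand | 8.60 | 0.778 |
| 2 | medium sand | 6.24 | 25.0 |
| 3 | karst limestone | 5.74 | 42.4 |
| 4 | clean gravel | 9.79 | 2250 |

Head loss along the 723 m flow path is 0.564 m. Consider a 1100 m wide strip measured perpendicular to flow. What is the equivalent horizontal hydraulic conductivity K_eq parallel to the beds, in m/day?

739

Flow is parallel to layering, so each bed carries its own Darcy discharge and the transmissivities add.
Σ(K_i·b_i) = 0.778×8.60 + 25.0×6.24 + 42.4×5.74 + 2250×9.79 = 22434 m²/day.
Total thickness b = 30.37 m, so K_eq = Σ(K_i·b_i)/b = 738.7 m/day.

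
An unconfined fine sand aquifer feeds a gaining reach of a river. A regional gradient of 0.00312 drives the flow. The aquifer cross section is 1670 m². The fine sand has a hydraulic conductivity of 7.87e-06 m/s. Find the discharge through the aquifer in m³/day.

3.54

Convert K: 7.87e-06 m/s × 86400 = 0.6800 m/day.
Hydraulic gradient i = 0.00312.
Darcy's law: Q = K · A · i = 0.6800 × 1670 × 0.003120 = 3.543 m³/day.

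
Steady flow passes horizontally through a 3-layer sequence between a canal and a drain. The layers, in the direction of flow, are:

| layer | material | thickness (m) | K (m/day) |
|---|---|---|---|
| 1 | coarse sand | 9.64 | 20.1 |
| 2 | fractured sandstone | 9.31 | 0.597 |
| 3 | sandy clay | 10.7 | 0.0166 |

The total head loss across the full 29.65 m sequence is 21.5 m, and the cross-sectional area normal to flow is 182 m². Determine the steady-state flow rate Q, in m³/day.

5.92

Flow is perpendicular to layering, so the layers act in series and the equivalent K is the thickness-weighted harmonic mean.
Total thickness L = 9.64 + 9.31 + 10.7 = 29.65 m.
Σ(b_i/K_i) = 9.64/20.1 + 9.31/0.597 + 10.7/0.0166 = 660.7 d.
K_eq = L / Σ(b_i/K_i) = 29.65 / 660.7 = 0.04488 m/day.
Q = K_eq · A · (Δh/L) = 0.04488 × 182 × (21.5/29.65) = 5.923 m³/day.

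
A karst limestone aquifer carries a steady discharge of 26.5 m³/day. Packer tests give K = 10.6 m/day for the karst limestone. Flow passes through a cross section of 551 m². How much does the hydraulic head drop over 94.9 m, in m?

0.431

From Q = K·A·i, i = Q / (K·A) = 26.5 / (10.60 × 551.0) = 0.004537.
Head loss Δh = i · L = 0.004537 × 94.9 = 0.4306 m.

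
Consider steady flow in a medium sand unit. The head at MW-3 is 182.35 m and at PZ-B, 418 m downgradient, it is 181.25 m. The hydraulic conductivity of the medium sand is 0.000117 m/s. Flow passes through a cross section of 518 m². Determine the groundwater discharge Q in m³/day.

Convert K: 0.000117 m/s × 86400 = 10.11 m/day.
Hydraulic gradient i = (182.35 − 181.25) / 418 = 1.1 / 418 = 0.002632.
Darcy's law: Q = K · A · i = 10.11 × 518.0 × 0.002632 = 13.78 m³/day.

13.8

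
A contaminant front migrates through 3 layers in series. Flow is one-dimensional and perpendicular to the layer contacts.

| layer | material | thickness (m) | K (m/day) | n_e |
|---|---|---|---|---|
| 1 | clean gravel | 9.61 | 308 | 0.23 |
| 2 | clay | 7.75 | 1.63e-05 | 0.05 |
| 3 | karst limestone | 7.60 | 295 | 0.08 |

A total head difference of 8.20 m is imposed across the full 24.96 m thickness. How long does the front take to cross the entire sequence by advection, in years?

509

With flow normal to the layers, continuity requires the same specific discharge q through every layer.
Σ(b_i/K_i) = 9.61/308 + 7.75/1.63e-05 + 7.60/295 = 4.755e+05 d.
q = Δh / Σ(b_i/K_i) = 8.20 / 4.755e+05 = 1.725e-05 m/day.
In each layer the seepage velocity is v_i = q/n_i, so the layer transit time is t_i = b_i·n_i / q:
  layer 1 (clean gravel): t_1 = 9.61 × 0.23 / 1.725e-05 = 1.282e+05 d
  layer 2 (clay): t_2 = 7.75 × 0.05 / 1.725e-05 = 22468 d
  layer 3 (karst limestone): t_3 = 7.60 × 0.08 / 1.725e-05 = 35254 d
Total t = Σ t_i = 1.859e+05 days = 508.9 years.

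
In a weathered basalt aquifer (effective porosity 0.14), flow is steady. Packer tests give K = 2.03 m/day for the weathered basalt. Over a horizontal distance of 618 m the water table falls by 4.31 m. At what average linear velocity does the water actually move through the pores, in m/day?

0.101

Hydraulic gradient i = Δh / L = 4.31 / 618 = 0.006974.
Darcy flux q = K · i = 2.030 × 0.006974 = 0.01416 m/day.
Seepage velocity v = q / n_e = 0.01416 / 0.14 = 0.1011 m/day.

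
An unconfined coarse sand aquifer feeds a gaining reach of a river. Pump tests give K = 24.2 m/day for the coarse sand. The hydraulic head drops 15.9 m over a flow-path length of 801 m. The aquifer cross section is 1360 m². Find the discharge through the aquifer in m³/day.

653

Hydraulic gradient i = Δh / L = 15.9 / 801 = 0.01985.
Darcy's law: Q = K · A · i = 24.20 × 1360 × 0.01985 = 653.3 m³/day.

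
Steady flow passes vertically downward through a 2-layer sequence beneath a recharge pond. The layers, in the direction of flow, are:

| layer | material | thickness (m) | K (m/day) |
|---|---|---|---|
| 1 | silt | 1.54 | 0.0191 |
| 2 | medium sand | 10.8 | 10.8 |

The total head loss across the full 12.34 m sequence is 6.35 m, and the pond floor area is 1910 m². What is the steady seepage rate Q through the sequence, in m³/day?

149

Flow is perpendicular to layering, so the layers act in series and the equivalent K is the thickness-weighted harmonic mean.
Total thickness L = 1.54 + 10.8 = 12.34 m.
Σ(b_i/K_i) = 1.54/0.0191 + 10.8/10.8 = 81.63 d.
K_eq = L / Σ(b_i/K_i) = 12.34 / 81.63 = 0.1512 m/day.
Q = K_eq · A · (Δh/L) = 0.1512 × 1910 × (6.35/12.34) = 148.6 m³/day.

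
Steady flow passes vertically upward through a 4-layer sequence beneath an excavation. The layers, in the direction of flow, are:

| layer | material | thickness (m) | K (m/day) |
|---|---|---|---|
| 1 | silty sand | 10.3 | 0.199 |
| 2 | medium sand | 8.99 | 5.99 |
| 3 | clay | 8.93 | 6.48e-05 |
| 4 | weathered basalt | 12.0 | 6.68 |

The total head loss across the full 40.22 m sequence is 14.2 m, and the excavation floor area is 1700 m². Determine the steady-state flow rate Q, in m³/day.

Flow is perpendicular to layering, so the layers act in series and the equivalent K is the thickness-weighted harmonic mean.
Total thickness L = 10.3 + 8.99 + 8.93 + 12.0 = 40.22 m.
Σ(b_i/K_i) = 10.3/0.199 + 8.99/5.99 + 8.93/6.48e-05 + 12.0/6.68 = 1.379e+05 d.
K_eq = L / Σ(b_i/K_i) = 40.22 / 1.379e+05 = 0.0002917 m/day.
Q = K_eq · A · (Δh/L) = 0.0002917 × 1700 × (14.2/40.22) = 0.1751 m³/day.

0.175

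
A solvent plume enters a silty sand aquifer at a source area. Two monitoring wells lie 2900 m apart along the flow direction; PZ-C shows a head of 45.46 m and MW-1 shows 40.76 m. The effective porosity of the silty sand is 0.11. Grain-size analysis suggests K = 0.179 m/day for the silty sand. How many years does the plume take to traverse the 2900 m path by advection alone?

3010

Hydraulic gradient i = (45.46 − 40.76) / 2900 = 4.7 / 2900 = 0.001621.
Darcy flux q = K · i = 0.1790 × 0.001621 = 0.0002901 m/day.
Seepage velocity v = q / n_e = 0.0002901 / 0.11 = 0.002637 m/day.
Travel time t = L / v = 2900 / 0.002637 = 1.100e+06 days = 3011 years.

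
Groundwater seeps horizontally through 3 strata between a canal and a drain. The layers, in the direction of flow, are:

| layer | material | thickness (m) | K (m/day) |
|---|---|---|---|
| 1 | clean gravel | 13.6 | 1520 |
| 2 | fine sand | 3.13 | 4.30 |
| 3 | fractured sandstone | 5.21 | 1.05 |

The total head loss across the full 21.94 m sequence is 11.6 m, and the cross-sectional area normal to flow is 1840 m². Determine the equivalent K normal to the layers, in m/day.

3.85

Flow is perpendicular to layering, so the layers act in series and the equivalent K is the thickness-weighted harmonic mean.
Total thickness L = 13.6 + 3.13 + 5.21 = 21.94 m.
Σ(b_i/K_i) = 13.6/1520 + 3.13/4.30 + 5.21/1.05 = 5.699 d.
K_eq = L / Σ(b_i/K_i) = 21.94 / 5.699 = 3.850 m/day.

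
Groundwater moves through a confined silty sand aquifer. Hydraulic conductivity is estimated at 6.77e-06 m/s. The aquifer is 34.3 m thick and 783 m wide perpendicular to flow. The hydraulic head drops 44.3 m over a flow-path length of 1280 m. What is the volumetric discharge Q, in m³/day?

Convert K: 6.77e-06 m/s × 86400 = 0.5849 m/day.
Cross-sectional area A = 783 × 34.3 = 26857 m².
Hydraulic gradient i = Δh / L = 44.3 / 1280 = 0.03461.
Darcy's law: Q = K · A · i = 0.5849 × 26857 × 0.03461 = 543.7 m³/day.

544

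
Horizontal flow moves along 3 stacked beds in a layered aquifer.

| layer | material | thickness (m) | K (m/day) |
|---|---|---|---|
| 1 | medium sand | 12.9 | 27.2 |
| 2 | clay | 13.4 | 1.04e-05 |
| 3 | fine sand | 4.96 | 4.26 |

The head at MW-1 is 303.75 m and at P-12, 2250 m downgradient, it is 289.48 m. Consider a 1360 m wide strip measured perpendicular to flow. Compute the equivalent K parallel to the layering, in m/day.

11.9

Flow is parallel to layering, so each bed carries its own Darcy discharge and the transmissivities add.
Σ(K_i·b_i) = 27.2×12.9 + 1.04e-05×13.4 + 4.26×4.96 = 372.0 m²/day.
Total thickness b = 31.26 m, so K_eq = Σ(K_i·b_i)/b = 11.90 m/day.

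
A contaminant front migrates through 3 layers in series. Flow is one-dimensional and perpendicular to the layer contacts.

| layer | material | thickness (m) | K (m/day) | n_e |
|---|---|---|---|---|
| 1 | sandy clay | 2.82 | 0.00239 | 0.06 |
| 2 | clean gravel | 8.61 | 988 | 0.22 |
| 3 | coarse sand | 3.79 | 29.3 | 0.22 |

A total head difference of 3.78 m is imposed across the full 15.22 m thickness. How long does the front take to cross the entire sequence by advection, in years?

2.48

With flow normal to the layers, continuity requires the same specific discharge q through every layer.
Σ(b_i/K_i) = 2.82/0.00239 + 8.61/988 + 3.79/29.3 = 1180 d.
q = Δh / Σ(b_i/K_i) = 3.78 / 1180 = 0.003203 m/day.
In each layer the seepage velocity is v_i = q/n_i, so the layer transit time is t_i = b_i·n_i / q:
  layer 1 (sandy clay): t_1 = 2.82 × 0.06 / 0.003203 = 52.82 d
  layer 2 (clean gravel): t_2 = 8.61 × 0.22 / 0.003203 = 591.3 d
  layer 3 (coarse sand): t_3 = 3.79 × 0.22 / 0.003203 = 260.3 d
Total t = Σ t_i = 904.5 days = 2.476 years.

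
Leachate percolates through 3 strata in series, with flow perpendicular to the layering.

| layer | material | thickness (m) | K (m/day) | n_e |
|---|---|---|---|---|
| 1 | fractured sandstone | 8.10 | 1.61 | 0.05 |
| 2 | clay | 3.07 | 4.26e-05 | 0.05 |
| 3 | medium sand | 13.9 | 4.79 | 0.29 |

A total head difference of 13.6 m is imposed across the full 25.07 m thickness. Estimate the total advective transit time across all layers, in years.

66.6

With flow normal to the layers, continuity requires the same specific discharge q through every layer.
Σ(b_i/K_i) = 8.10/1.61 + 3.07/4.26e-05 + 13.9/4.79 = 72074 d.
q = Δh / Σ(b_i/K_i) = 13.6 / 72074 = 0.0001887 m/day.
In each layer the seepage velocity is v_i = q/n_i, so the layer transit time is t_i = b_i·n_i / q:
  layer 1 (fractured sandstone): t_1 = 8.10 × 0.05 / 0.0001887 = 2146 d
  layer 2 (clay): t_2 = 3.07 × 0.05 / 0.0001887 = 813.5 d
  layer 3 (medium sand): t_3 = 13.9 × 0.29 / 0.0001887 = 21362 d
Total t = Σ t_i = 24322 days = 66.59 years.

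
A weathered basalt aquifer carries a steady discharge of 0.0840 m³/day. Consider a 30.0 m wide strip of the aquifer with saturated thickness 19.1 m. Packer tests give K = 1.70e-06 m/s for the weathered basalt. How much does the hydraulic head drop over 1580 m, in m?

Convert K: 1.70e-06 m/s × 86400 = 0.1469 m/day.
Cross-sectional area A = 30.0 × 19.1 = 573.0 m².
From Q = K·A·i, i = Q / (K·A) = 0.0840 / (0.1469 × 573.0) = 0.0009981.
Head loss Δh = i · L = 0.0009981 × 1580 = 1.577 m.

1.58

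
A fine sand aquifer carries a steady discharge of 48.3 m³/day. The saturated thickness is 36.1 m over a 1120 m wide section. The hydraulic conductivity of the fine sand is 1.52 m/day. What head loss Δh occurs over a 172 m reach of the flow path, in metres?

Cross-sectional area A = 1120 × 36.1 = 40432 m².
From Q = K·A·i, i = Q / (K·A) = 48.3 / (1.520 × 40432) = 0.0007859.
Head loss Δh = i · L = 0.0007859 × 172 = 0.1352 m.

0.135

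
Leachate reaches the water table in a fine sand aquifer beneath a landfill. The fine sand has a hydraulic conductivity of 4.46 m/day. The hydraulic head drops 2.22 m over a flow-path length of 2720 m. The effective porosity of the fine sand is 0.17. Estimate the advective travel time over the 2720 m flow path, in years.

348

Hydraulic gradient i = Δh / L = 2.22 / 2720 = 0.0008162.
Darcy flux q = K · i = 4.460 × 0.0008162 = 0.003640 m/day.
Seepage velocity v = q / n_e = 0.003640 / 0.17 = 0.02141 m/day.
Travel time t = L / v = 2720 / 0.02141 = 1.270e+05 days = 347.8 years.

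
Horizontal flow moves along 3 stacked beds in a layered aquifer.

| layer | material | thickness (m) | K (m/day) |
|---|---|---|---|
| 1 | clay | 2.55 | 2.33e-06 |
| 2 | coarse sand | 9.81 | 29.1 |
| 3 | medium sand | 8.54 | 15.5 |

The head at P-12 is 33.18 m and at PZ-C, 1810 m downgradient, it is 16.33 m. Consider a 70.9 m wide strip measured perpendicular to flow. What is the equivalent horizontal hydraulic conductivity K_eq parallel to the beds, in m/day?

Flow is parallel to layering, so each bed carries its own Darcy discharge and the transmissivities add.
Σ(K_i·b_i) = 2.33e-06×2.55 + 29.1×9.81 + 15.5×8.54 = 417.8 m²/day.
Total thickness b = 20.90 m, so K_eq = Σ(K_i·b_i)/b = 19.99 m/day.

20.0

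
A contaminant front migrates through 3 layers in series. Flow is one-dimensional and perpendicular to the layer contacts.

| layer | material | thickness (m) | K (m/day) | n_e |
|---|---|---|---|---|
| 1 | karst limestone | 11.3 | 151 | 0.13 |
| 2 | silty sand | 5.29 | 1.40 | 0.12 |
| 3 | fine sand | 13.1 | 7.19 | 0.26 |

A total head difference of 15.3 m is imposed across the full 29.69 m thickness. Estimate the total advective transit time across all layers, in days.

2.04

With flow normal to the layers, continuity requires the same specific discharge q through every layer.
Σ(b_i/K_i) = 11.3/151 + 5.29/1.40 + 13.1/7.19 = 5.675 d.
q = Δh / Σ(b_i/K_i) = 15.3 / 5.675 = 2.696 m/day.
In each layer the seepage velocity is v_i = q/n_i, so the layer transit time is t_i = b_i·n_i / q:
  layer 1 (karst limestone): t_1 = 11.3 × 0.13 / 2.696 = 0.5449 d
  layer 2 (silty sand): t_2 = 5.29 × 0.12 / 2.696 = 0.2355 d
  layer 3 (fine sand): t_3 = 13.1 × 0.26 / 2.696 = 1.263 d
Total t = Σ t_i = 2.044 days.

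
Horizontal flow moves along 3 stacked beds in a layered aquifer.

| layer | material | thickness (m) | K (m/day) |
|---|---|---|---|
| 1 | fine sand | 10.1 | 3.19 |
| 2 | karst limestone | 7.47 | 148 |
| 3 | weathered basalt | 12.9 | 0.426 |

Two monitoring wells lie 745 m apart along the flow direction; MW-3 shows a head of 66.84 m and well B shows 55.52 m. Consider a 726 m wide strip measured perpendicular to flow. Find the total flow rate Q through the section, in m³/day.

Flow is parallel to layering, so each bed carries its own Darcy discharge and the transmissivities add.
Σ(K_i·b_i) = 3.19×10.1 + 148×7.47 + 0.426×12.9 = 1143 m²/day.
Hydraulic gradient i = (66.84 − 55.52) / 745 = 11.32 / 745 = 0.01519.
Q = Σ(K_i·b_i) · W · i = 1143 × 726 × 0.01519 = 12612 m³/day.

12600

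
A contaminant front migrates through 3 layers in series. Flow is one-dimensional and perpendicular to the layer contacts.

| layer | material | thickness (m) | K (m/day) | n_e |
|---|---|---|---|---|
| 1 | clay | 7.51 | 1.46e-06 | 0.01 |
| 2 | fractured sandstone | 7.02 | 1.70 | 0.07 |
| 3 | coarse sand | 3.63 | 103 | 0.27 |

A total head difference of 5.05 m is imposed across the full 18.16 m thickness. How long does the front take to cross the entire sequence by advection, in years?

With flow normal to the layers, continuity requires the same specific discharge q through every layer.
Σ(b_i/K_i) = 7.51/1.46e-06 + 7.02/1.70 + 3.63/103 = 5.144e+06 d.
q = Δh / Σ(b_i/K_i) = 5.05 / 5.144e+06 = 9.818e-07 m/day.
In each layer the seepage velocity is v_i = q/n_i, so the layer transit time is t_i = b_i·n_i / q:
  layer 1 (clay): t_1 = 7.51 × 0.01 / 9.818e-07 = 76496 d
  layer 2 (fractured sandstone): t_2 = 7.02 × 0.07 / 9.818e-07 = 5.005e+05 d
  layer 3 (coarse sand): t_3 = 3.63 × 0.27 / 9.818e-07 = 9.983e+05 d
Total t = Σ t_i = 1.575e+06 days = 4313 years.

4310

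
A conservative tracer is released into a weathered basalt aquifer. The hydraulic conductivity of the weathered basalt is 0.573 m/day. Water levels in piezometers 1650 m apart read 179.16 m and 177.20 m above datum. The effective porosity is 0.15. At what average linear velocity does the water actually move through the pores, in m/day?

Hydraulic gradient i = (179.16 − 177.20) / 1650 = 1.96 / 1650 = 0.001188.
Darcy flux q = K · i = 0.5730 × 0.001188 = 0.0006807 m/day.
Seepage velocity v = q / n_e = 0.0006807 / 0.15 = 0.004538 m/day.

0.00454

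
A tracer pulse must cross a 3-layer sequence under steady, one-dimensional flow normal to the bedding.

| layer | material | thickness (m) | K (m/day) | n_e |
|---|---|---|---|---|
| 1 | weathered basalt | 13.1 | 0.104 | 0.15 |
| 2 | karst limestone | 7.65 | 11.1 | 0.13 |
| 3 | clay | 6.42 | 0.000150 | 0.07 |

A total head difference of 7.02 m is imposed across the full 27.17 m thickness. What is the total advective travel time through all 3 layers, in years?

57.1

With flow normal to the layers, continuity requires the same specific discharge q through every layer.
Σ(b_i/K_i) = 13.1/0.104 + 7.65/11.1 + 6.42/0.000150 = 42927 d.
q = Δh / Σ(b_i/K_i) = 7.02 / 42927 = 0.0001635 m/day.
In each layer the seepage velocity is v_i = q/n_i, so the layer transit time is t_i = b_i·n_i / q:
  layer 1 (weathered basalt): t_1 = 13.1 × 0.15 / 0.0001635 = 12016 d
  layer 2 (karst limestone): t_2 = 7.65 × 0.13 / 0.0001635 = 6081 d
  layer 3 (clay): t_3 = 6.42 × 0.07 / 0.0001635 = 2748 d
Total t = Σ t_i = 20845 days = 57.07 years.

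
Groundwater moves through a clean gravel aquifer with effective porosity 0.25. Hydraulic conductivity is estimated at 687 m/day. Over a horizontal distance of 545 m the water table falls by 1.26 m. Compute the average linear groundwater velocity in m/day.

6.35

Hydraulic gradient i = Δh / L = 1.26 / 545 = 0.002312.
Darcy flux q = K · i = 687.0 × 0.002312 = 1.588 m/day.
Seepage velocity v = q / n_e = 1.588 / 0.25 = 6.353 m/day.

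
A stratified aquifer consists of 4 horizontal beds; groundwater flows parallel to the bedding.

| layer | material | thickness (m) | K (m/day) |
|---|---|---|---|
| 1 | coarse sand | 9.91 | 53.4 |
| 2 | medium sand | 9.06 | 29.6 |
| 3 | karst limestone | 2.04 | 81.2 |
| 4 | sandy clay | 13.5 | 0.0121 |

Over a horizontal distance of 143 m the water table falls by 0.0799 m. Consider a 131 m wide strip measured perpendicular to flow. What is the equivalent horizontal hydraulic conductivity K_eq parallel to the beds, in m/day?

Flow is parallel to layering, so each bed carries its own Darcy discharge and the transmissivities add.
Σ(K_i·b_i) = 53.4×9.91 + 29.6×9.06 + 81.2×2.04 + 0.0121×13.5 = 963.2 m²/day.
Total thickness b = 34.51 m, so K_eq = Σ(K_i·b_i)/b = 27.91 m/day.

27.9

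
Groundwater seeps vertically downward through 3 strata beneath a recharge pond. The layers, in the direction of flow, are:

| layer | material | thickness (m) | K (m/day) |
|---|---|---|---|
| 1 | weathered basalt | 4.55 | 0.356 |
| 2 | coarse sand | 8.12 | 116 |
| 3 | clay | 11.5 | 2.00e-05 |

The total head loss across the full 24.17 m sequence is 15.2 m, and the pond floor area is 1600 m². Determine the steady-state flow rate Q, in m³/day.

Flow is perpendicular to layering, so the layers act in series and the equivalent K is the thickness-weighted harmonic mean.
Total thickness L = 4.55 + 8.12 + 11.5 = 24.17 m.
Σ(b_i/K_i) = 4.55/0.356 + 8.12/116 + 11.5/2.00e-05 = 5.750e+05 d.
K_eq = L / Σ(b_i/K_i) = 24.17 / 5.750e+05 = 4.203e-05 m/day.
Q = K_eq · A · (Δh/L) = 4.203e-05 × 1600 × (15.2/24.17) = 0.04229 m³/day.

0.0423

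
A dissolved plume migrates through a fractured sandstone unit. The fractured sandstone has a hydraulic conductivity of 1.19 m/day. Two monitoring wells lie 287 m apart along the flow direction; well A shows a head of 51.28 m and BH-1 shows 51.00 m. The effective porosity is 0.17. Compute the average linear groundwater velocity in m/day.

0.00683

Hydraulic gradient i = (51.28 − 51.00) / 287 = 0.28 / 287 = 0.0009756.
Darcy flux q = K · i = 1.190 × 0.0009756 = 0.001161 m/day.
Seepage velocity v = q / n_e = 0.001161 / 0.17 = 0.006829 m/day.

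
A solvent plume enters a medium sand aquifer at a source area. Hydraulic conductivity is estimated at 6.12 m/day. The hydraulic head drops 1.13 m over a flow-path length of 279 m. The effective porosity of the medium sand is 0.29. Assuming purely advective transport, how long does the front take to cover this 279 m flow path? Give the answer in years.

8.94

Hydraulic gradient i = Δh / L = 1.13 / 279 = 0.004050.
Darcy flux q = K · i = 6.120 × 0.004050 = 0.02479 m/day.
Seepage velocity v = q / n_e = 0.02479 / 0.29 = 0.08547 m/day.
Travel time t = L / v = 279 / 0.08547 = 3264 days = 8.937 years.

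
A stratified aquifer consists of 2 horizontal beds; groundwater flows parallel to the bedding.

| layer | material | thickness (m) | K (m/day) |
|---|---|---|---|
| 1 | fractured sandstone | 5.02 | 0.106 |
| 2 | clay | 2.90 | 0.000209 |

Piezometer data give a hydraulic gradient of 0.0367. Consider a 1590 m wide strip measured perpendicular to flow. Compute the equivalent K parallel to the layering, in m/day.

0.0673

Flow is parallel to layering, so each bed carries its own Darcy discharge and the transmissivities add.
Σ(K_i·b_i) = 0.106×5.02 + 0.000209×2.90 = 0.5327 m²/day.
Total thickness b = 7.920 m, so K_eq = Σ(K_i·b_i)/b = 0.06726 m/day.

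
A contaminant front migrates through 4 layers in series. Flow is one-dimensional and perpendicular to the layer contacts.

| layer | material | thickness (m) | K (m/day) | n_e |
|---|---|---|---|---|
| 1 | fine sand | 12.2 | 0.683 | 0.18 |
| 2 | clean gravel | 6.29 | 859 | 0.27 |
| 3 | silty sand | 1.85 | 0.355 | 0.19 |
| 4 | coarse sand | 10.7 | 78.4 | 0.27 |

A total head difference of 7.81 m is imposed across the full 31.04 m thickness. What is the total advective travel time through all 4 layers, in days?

21.2

With flow normal to the layers, continuity requires the same specific discharge q through every layer.
Σ(b_i/K_i) = 12.2/0.683 + 6.29/859 + 1.85/0.355 + 10.7/78.4 = 23.22 d.
q = Δh / Σ(b_i/K_i) = 7.81 / 23.22 = 0.3364 m/day.
In each layer the seepage velocity is v_i = q/n_i, so the layer transit time is t_i = b_i·n_i / q:
  layer 1 (fine sand): t_1 = 12.2 × 0.18 / 0.3364 = 6.528 d
  layer 2 (clean gravel): t_2 = 6.29 × 0.27 / 0.3364 = 5.049 d
  layer 3 (silty sand): t_3 = 1.85 × 0.19 / 0.3364 = 1.045 d
  layer 4 (coarse sand): t_4 = 10.7 × 0.27 / 0.3364 = 8.588 d
Total t = Σ t_i = 21.21 days.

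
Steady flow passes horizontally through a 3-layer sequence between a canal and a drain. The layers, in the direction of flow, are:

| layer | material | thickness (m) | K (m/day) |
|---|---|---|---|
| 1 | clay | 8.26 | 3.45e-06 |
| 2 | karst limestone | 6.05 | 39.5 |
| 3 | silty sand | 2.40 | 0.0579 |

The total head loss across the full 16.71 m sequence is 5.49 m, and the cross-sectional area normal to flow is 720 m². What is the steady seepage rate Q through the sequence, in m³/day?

0.00165

Flow is perpendicular to layering, so the layers act in series and the equivalent K is the thickness-weighted harmonic mean.
Total thickness L = 8.26 + 6.05 + 2.40 = 16.71 m.
Σ(b_i/K_i) = 8.26/3.45e-06 + 6.05/39.5 + 2.40/0.0579 = 2.394e+06 d.
K_eq = L / Σ(b_i/K_i) = 16.71 / 2.394e+06 = 6.979e-06 m/day.
Q = K_eq · A · (Δh/L) = 6.979e-06 × 720 × (5.49/16.71) = 0.001651 m³/day.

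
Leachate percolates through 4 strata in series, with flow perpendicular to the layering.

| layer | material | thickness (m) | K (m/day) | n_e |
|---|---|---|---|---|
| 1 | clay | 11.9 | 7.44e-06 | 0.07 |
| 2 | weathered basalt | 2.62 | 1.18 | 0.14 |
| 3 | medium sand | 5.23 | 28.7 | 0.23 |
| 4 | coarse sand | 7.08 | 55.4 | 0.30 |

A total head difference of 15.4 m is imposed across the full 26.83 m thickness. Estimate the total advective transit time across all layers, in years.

With flow normal to the layers, continuity requires the same specific discharge q through every layer.
Σ(b_i/K_i) = 11.9/7.44e-06 + 2.62/1.18 + 5.23/28.7 + 7.08/55.4 = 1.599e+06 d.
q = Δh / Σ(b_i/K_i) = 15.4 / 1.599e+06 = 9.628e-06 m/day.
In each layer the seepage velocity is v_i = q/n_i, so the layer transit time is t_i = b_i·n_i / q:
  layer 1 (clay): t_1 = 11.9 × 0.07 / 9.628e-06 = 86517 d
  layer 2 (weathered basalt): t_2 = 2.62 × 0.14 / 9.628e-06 = 38096 d
  layer 3 (medium sand): t_3 = 5.23 × 0.23 / 9.628e-06 = 1.249e+05 d
  layer 4 (coarse sand): t_4 = 7.08 × 0.30 / 9.628e-06 = 2.206e+05 d
Total t = Σ t_i = 4.701e+05 days = 1287 years.

1290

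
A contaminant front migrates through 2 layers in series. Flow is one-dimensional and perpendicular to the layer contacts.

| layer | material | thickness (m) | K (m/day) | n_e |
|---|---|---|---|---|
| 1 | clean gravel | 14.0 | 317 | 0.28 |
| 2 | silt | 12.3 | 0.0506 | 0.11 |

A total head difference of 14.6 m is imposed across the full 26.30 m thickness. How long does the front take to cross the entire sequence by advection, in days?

With flow normal to the layers, continuity requires the same specific discharge q through every layer.
Σ(b_i/K_i) = 14.0/317 + 12.3/0.0506 = 243.1 d.
q = Δh / Σ(b_i/K_i) = 14.6 / 243.1 = 0.06005 m/day.
In each layer the seepage velocity is v_i = q/n_i, so the layer transit time is t_i = b_i·n_i / q:
  layer 1 (clean gravel): t_1 = 14.0 × 0.28 / 0.06005 = 65.28 d
  layer 2 (silt): t_2 = 12.3 × 0.11 / 0.06005 = 22.53 d
Total t = Σ t_i = 87.81 days.

87.8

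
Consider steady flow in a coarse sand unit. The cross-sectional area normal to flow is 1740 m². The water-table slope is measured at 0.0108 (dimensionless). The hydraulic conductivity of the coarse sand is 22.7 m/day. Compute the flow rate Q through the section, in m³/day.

Hydraulic gradient i = 0.0108.
Darcy's law: Q = K · A · i = 22.70 × 1740 × 0.01080 = 426.6 m³/day.

427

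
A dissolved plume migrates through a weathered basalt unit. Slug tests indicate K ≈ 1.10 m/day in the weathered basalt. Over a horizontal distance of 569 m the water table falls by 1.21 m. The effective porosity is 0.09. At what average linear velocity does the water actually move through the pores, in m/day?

0.0260

Hydraulic gradient i = Δh / L = 1.21 / 569 = 0.002127.
Darcy flux q = K · i = 1.100 × 0.002127 = 0.002339 m/day.
Seepage velocity v = q / n_e = 0.002339 / 0.09 = 0.02599 m/day.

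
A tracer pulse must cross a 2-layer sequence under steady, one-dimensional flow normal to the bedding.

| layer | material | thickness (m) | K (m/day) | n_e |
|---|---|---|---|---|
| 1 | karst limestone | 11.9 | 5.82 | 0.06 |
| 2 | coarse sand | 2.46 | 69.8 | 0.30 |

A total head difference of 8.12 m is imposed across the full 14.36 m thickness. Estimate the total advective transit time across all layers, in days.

0.372

With flow normal to the layers, continuity requires the same specific discharge q through every layer.
Σ(b_i/K_i) = 11.9/5.82 + 2.46/69.8 = 2.080 d.
q = Δh / Σ(b_i/K_i) = 8.12 / 2.080 = 3.904 m/day.
In each layer the seepage velocity is v_i = q/n_i, so the layer transit time is t_i = b_i·n_i / q:
  layer 1 (karst limestone): t_1 = 11.9 × 0.06 / 3.904 = 0.1829 d
  layer 2 (coarse sand): t_2 = 2.46 × 0.30 / 3.904 = 0.1890 d
Total t = Σ t_i = 0.3719 days.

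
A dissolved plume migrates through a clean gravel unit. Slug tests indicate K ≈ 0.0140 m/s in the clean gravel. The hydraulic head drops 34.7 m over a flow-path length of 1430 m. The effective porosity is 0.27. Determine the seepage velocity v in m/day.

Convert K: 0.0140 m/s × 86400 = 1210 m/day.
Hydraulic gradient i = Δh / L = 34.7 / 1430 = 0.02427.
Darcy flux q = K · i = 1210 × 0.02427 = 29.35 m/day.
Seepage velocity v = q / n_e = 29.35 / 0.27 = 108.7 m/day.

109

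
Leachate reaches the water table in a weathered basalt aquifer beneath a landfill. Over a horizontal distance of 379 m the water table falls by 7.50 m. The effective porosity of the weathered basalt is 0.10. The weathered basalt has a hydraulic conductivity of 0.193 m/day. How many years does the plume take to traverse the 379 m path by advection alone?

27.2

Hydraulic gradient i = Δh / L = 7.50 / 379 = 0.01979.
Darcy flux q = K · i = 0.1930 × 0.01979 = 0.003819 m/day.
Seepage velocity v = q / n_e = 0.003819 / 0.10 = 0.03819 m/day.
Travel time t = L / v = 379 / 0.03819 = 9923 days = 27.17 years.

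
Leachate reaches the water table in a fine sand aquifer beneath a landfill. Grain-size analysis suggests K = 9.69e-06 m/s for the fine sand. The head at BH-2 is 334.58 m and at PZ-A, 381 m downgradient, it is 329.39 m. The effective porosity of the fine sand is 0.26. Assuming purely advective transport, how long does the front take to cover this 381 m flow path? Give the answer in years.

23.8

Convert K: 9.69e-06 m/s × 86400 = 0.8372 m/day.
Hydraulic gradient i = (334.58 − 329.39) / 381 = 5.19 / 381 = 0.01362.
Darcy flux q = K · i = 0.8372 × 0.01362 = 0.01140 m/day.
Seepage velocity v = q / n_e = 0.01140 / 0.26 = 0.04386 m/day.
Travel time t = L / v = 381 / 0.04386 = 8686 days = 23.78 years.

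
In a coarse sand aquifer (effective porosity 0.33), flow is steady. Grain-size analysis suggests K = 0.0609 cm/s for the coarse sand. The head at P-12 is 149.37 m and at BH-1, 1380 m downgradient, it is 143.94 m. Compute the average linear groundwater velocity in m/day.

Convert K: 0.0609 cm/s × 864 = 52.62 m/day.
Hydraulic gradient i = (149.37 − 143.94) / 1380 = 5.43 / 1380 = 0.003935.
Darcy flux q = K · i = 52.62 × 0.003935 = 0.2070 m/day.
Seepage velocity v = q / n_e = 0.2070 / 0.33 = 0.6274 m/day.

0.627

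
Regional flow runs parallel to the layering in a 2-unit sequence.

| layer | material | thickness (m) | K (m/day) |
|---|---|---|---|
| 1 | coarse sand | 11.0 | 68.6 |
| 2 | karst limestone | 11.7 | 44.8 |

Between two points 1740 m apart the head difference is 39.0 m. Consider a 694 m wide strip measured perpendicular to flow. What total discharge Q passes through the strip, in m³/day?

19900

Flow is parallel to layering, so each bed carries its own Darcy discharge and the transmissivities add.
Σ(K_i·b_i) = 68.6×11.0 + 44.8×11.7 = 1279 m²/day.
Hydraulic gradient i = Δh / L = 39.0 / 1740 = 0.02241.
Q = Σ(K_i·b_i) · W · i = 1279 × 694 × 0.02241 = 19891 m³/day.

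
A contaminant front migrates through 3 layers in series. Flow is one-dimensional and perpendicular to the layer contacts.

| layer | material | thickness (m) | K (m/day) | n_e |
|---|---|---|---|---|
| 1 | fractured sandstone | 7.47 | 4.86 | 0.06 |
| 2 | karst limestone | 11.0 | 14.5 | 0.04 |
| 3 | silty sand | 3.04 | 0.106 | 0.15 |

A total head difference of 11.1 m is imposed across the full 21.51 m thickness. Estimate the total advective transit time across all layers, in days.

With flow normal to the layers, continuity requires the same specific discharge q through every layer.
Σ(b_i/K_i) = 7.47/4.86 + 11.0/14.5 + 3.04/0.106 = 30.97 d.
q = Δh / Σ(b_i/K_i) = 11.1 / 30.97 = 0.3584 m/day.
In each layer the seepage velocity is v_i = q/n_i, so the layer transit time is t_i = b_i·n_i / q:
  layer 1 (fractured sandstone): t_1 = 7.47 × 0.06 / 0.3584 = 1.251 d
  layer 2 (karst limestone): t_2 = 11.0 × 0.04 / 0.3584 = 1.228 d
  layer 3 (silty sand): t_3 = 3.04 × 0.15 / 0.3584 = 1.272 d
Total t = Σ t_i = 3.751 days.

3.75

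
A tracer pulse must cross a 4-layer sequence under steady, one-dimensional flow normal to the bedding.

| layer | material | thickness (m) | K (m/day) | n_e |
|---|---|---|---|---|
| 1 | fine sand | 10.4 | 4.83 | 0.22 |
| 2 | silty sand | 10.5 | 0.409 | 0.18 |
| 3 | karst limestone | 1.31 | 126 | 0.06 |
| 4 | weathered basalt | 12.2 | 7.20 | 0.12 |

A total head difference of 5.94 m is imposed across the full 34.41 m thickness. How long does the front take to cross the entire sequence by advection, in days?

28.4

With flow normal to the layers, continuity requires the same specific discharge q through every layer.
Σ(b_i/K_i) = 10.4/4.83 + 10.5/0.409 + 1.31/126 + 12.2/7.20 = 29.53 d.
q = Δh / Σ(b_i/K_i) = 5.94 / 29.53 = 0.2011 m/day.
In each layer the seepage velocity is v_i = q/n_i, so the layer transit time is t_i = b_i·n_i / q:
  layer 1 (fine sand): t_1 = 10.4 × 0.22 / 0.2011 = 11.37 d
  layer 2 (silty sand): t_2 = 10.5 × 0.18 / 0.2011 = 9.396 d
  layer 3 (karst limestone): t_3 = 1.31 × 0.06 / 0.2011 = 0.3908 d
  layer 4 (weathered basalt): t_4 = 12.2 × 0.12 / 0.2011 = 7.278 d
Total t = Σ t_i = 28.44 days.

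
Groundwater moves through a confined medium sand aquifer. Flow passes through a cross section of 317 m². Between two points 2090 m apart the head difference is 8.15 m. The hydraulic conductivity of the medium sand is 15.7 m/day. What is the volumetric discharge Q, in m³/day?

Hydraulic gradient i = Δh / L = 8.15 / 2090 = 0.003900.
Darcy's law: Q = K · A · i = 15.70 × 317.0 × 0.003900 = 19.41 m³/day.

19.4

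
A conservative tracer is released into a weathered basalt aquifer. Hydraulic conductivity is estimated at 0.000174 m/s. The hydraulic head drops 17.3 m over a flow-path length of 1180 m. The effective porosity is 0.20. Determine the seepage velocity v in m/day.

Convert K: 0.000174 m/s × 86400 = 15.03 m/day.
Hydraulic gradient i = Δh / L = 17.3 / 1180 = 0.01466.
Darcy flux q = K · i = 15.03 × 0.01466 = 0.2204 m/day.
Seepage velocity v = q / n_e = 0.2204 / 0.20 = 1.102 m/day.

1.10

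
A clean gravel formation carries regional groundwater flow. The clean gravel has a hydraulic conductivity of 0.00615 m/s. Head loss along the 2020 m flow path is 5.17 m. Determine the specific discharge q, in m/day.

1.36

Convert K: 0.00615 m/s × 86400 = 531.4 m/day.
Hydraulic gradient i = Δh / L = 5.17 / 2020 = 0.002559.
Specific discharge q = K · i = 531.4 × 0.002559 = 1.360 m/day.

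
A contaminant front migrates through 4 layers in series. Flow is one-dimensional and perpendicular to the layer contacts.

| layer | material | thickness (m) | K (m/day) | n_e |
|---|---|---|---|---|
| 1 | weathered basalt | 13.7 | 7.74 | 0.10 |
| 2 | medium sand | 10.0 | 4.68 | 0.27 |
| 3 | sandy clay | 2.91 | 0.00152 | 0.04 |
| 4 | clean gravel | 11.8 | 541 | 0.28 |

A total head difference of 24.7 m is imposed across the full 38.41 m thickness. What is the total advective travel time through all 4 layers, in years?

With flow normal to the layers, continuity requires the same specific discharge q through every layer.
Σ(b_i/K_i) = 13.7/7.74 + 10.0/4.68 + 2.91/0.00152 + 11.8/541 = 1918 d.
q = Δh / Σ(b_i/K_i) = 24.7 / 1918 = 0.01288 m/day.
In each layer the seepage velocity is v_i = q/n_i, so the layer transit time is t_i = b_i·n_i / q:
  layer 1 (weathered basalt): t_1 = 13.7 × 0.10 / 0.01288 = 106.4 d
  layer 2 (medium sand): t_2 = 10.0 × 0.27 / 0.01288 = 209.7 d
  layer 3 (sandy clay): t_3 = 2.91 × 0.04 / 0.01288 = 9.041 d
  layer 4 (clean gravel): t_4 = 11.8 × 0.28 / 0.01288 = 256.6 d
Total t = Σ t_i = 581.8 days = 1.593 years.

1.59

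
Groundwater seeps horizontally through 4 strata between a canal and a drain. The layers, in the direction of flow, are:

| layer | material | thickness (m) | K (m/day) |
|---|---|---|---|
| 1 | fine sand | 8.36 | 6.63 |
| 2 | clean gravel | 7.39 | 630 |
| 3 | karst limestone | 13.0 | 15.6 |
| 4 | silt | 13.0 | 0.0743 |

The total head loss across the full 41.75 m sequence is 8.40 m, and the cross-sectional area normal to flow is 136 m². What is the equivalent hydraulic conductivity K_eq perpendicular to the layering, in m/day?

0.236

Flow is perpendicular to layering, so the layers act in series and the equivalent K is the thickness-weighted harmonic mean.
Total thickness L = 8.36 + 7.39 + 13.0 + 13.0 = 41.75 m.
Σ(b_i/K_i) = 8.36/6.63 + 7.39/630 + 13.0/15.6 + 13.0/0.0743 = 177.1 d.
K_eq = L / Σ(b_i/K_i) = 41.75 / 177.1 = 0.2358 m/day.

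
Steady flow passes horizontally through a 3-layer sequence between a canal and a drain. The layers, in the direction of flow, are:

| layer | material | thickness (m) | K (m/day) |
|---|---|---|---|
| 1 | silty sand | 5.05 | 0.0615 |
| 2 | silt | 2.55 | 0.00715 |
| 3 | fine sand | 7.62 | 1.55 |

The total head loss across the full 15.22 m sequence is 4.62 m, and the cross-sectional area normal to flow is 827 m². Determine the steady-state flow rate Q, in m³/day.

Flow is perpendicular to layering, so the layers act in series and the equivalent K is the thickness-weighted harmonic mean.
Total thickness L = 5.05 + 2.55 + 7.62 = 15.22 m.
Σ(b_i/K_i) = 5.05/0.0615 + 2.55/0.00715 + 7.62/1.55 = 443.7 d.
K_eq = L / Σ(b_i/K_i) = 15.22 / 443.7 = 0.03430 m/day.
Q = K_eq · A · (Δh/L) = 0.03430 × 827 × (4.62/15.22) = 8.612 m³/day.

8.61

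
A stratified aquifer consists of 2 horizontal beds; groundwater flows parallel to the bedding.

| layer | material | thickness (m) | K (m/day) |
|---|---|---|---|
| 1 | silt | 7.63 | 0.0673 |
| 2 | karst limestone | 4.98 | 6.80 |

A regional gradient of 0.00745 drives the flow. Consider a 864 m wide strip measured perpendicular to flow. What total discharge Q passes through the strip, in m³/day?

Flow is parallel to layering, so each bed carries its own Darcy discharge and the transmissivities add.
Σ(K_i·b_i) = 0.0673×7.63 + 6.80×4.98 = 34.38 m²/day.
Hydraulic gradient i = 0.00745.
Q = Σ(K_i·b_i) · W · i = 34.38 × 864 × 0.007450 = 221.3 m³/day.

221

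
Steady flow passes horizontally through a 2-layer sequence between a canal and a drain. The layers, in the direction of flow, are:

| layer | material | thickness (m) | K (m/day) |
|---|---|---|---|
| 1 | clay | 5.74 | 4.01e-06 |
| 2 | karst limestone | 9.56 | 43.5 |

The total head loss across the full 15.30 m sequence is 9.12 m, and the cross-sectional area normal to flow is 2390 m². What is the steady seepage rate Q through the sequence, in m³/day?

0.0152

Flow is perpendicular to layering, so the layers act in series and the equivalent K is the thickness-weighted harmonic mean.
Total thickness L = 5.74 + 9.56 = 15.30 m.
Σ(b_i/K_i) = 5.74/4.01e-06 + 9.56/43.5 = 1.431e+06 d.
K_eq = L / Σ(b_i/K_i) = 15.30 / 1.431e+06 = 1.069e-05 m/day.
Q = K_eq · A · (Δh/L) = 1.069e-05 × 2390 × (9.12/15.30) = 0.01523 m³/day.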